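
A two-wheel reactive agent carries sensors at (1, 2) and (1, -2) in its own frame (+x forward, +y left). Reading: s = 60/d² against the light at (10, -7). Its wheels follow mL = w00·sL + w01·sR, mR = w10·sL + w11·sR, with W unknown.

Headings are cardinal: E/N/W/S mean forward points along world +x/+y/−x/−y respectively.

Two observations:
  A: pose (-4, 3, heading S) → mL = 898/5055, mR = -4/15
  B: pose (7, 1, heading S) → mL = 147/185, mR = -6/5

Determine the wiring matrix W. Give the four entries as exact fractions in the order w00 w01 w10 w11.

obs A: pose=(-4,3,S) → sL=4/15, sR=60/337, mL=898/5055, mR=-4/15
obs B: pose=(7,1,S) → sL=6/5, sR=30/37, mL=147/185, mR=-6/5
sensor matrix S = [[4/15, 60/337], [6/5, 30/37]]; det S = 32/12469
solve [mL_A; mL_B] = S·[w00; w01] and [mR_A; mR_B] = S·[w10; w11]:
  w00 = 1, w01 = -1/2, w10 = -1, w11 = 0

1 -1/2 -1 0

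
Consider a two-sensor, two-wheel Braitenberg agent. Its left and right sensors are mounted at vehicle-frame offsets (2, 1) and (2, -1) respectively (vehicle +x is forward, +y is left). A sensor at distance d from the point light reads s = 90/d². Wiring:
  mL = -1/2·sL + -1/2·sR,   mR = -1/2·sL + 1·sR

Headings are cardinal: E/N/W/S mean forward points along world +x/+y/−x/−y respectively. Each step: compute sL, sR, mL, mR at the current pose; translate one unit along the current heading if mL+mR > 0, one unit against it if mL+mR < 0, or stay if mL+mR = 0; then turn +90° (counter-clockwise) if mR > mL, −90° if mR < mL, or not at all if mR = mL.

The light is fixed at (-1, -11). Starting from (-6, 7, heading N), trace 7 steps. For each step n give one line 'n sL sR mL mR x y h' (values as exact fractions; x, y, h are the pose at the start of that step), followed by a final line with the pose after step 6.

n=0: pose=(-6,7,N); sL=45/218, sR=45/208; mL=-9585/45344, mR=2565/22672; mL+mR=-4455/45344 → advance -1; mR−mL=135/416 → turn +1·90°
n=1: pose=(-6,6,W); sL=18/61, sR=90/373; mL=-6102/22753, mR=2133/22753; mL+mR=-3969/22753 → advance -1; mR−mL=135/373 → turn +1·90°
n=2: pose=(-5,6,S); sL=5/13, sR=9/25; mL=-121/325, mR=109/650; mL+mR=-133/650 → advance -1; mR−mL=27/50 → turn +1·90°
n=3: pose=(-5,7,E); sL=18/73, sR=90/293; mL=-5922/21389, mR=3933/21389; mL+mR=-1989/21389 → advance -1; mR−mL=135/293 → turn +1·90°
n=4: pose=(-6,7,N); sL=45/218, sR=45/208; mL=-9585/45344, mR=2565/22672; mL+mR=-4455/45344 → advance -1; mR−mL=135/416 → turn +1·90°
n=5: pose=(-6,6,W); sL=18/61, sR=90/373; mL=-6102/22753, mR=2133/22753; mL+mR=-3969/22753 → advance -1; mR−mL=135/373 → turn +1·90°
n=6: pose=(-5,6,S); sL=5/13, sR=9/25; mL=-121/325, mR=109/650; mL+mR=-133/650 → advance -1; mR−mL=27/50 → turn +1·90°

0 45/218 45/208 -9585/45344 2565/22672 -6 7 N
1 18/61 90/373 -6102/22753 2133/22753 -6 6 W
2 5/13 9/25 -121/325 109/650 -5 6 S
3 18/73 90/293 -5922/21389 3933/21389 -5 7 E
4 45/218 45/208 -9585/45344 2565/22672 -6 7 N
5 18/61 90/373 -6102/22753 2133/22753 -6 6 W
6 5/13 9/25 -121/325 109/650 -5 6 S
final -5 7 E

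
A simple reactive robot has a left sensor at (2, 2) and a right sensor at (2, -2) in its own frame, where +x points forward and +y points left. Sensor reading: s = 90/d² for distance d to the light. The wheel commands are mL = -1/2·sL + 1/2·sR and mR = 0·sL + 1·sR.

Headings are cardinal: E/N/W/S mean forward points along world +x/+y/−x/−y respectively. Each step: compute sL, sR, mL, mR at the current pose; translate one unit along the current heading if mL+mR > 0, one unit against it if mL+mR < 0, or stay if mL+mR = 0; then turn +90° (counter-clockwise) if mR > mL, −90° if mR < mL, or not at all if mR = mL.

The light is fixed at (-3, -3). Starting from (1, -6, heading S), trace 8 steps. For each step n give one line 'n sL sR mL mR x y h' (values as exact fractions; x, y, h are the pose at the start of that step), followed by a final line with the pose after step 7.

0 90/61 90/29 1440/1769 90/29 1 -6 S
1 9/4 5/4 -1/2 5/4 1 -7 E
2 90/13 90/53 -1800/689 90/53 2 -7 N
3 45/29 5 50/29 5 2 -8 W
4 18/17 90/53 288/901 90/53 1 -8 S
5 45/26 9/10 -27/65 9/10 1 -9 E
6 18/5 18/13 -72/65 18/13 2 -9 N
7 45/29 5 50/29 5 2 -8 W
final 1 -8 S

n=0: pose=(1,-6,S); sL=90/61, sR=90/29; mL=1440/1769, mR=90/29; mL+mR=6930/1769 → advance +1; mR−mL=4050/1769 → turn +1·90°
n=1: pose=(1,-7,E); sL=9/4, sR=5/4; mL=-1/2, mR=5/4; mL+mR=3/4 → advance +1; mR−mL=7/4 → turn +1·90°
n=2: pose=(2,-7,N); sL=90/13, sR=90/53; mL=-1800/689, mR=90/53; mL+mR=-630/689 → advance -1; mR−mL=2970/689 → turn +1·90°
n=3: pose=(2,-8,W); sL=45/29, sR=5; mL=50/29, mR=5; mL+mR=195/29 → advance +1; mR−mL=95/29 → turn +1·90°
n=4: pose=(1,-8,S); sL=18/17, sR=90/53; mL=288/901, mR=90/53; mL+mR=1818/901 → advance +1; mR−mL=1242/901 → turn +1·90°
n=5: pose=(1,-9,E); sL=45/26, sR=9/10; mL=-27/65, mR=9/10; mL+mR=63/130 → advance +1; mR−mL=171/130 → turn +1·90°
n=6: pose=(2,-9,N); sL=18/5, sR=18/13; mL=-72/65, mR=18/13; mL+mR=18/65 → advance +1; mR−mL=162/65 → turn +1·90°
n=7: pose=(2,-8,W); sL=45/29, sR=5; mL=50/29, mR=5; mL+mR=195/29 → advance +1; mR−mL=95/29 → turn +1·90°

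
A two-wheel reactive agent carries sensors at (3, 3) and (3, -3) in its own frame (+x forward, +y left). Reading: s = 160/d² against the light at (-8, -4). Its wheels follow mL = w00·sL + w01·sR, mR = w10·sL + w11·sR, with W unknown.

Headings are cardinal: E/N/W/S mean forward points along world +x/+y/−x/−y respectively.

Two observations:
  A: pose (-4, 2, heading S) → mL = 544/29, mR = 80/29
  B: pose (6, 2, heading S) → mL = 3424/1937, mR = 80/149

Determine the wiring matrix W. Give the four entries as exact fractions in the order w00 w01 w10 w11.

obs A: pose=(-4,2,S) → sL=80/29, sR=16, mL=544/29, mR=80/29
obs B: pose=(6,2,S) → sL=80/149, sR=16/13, mL=3424/1937, mR=80/149
sensor matrix S = [[80/29, 16], [80/149, 16/13]]; det S = -291840/56173
solve [mL_A; mL_B] = S·[w00; w01] and [mR_A; mR_B] = S·[w10; w11]:
  w00 = 1, w01 = 1, w10 = 1, w11 = 0

1 1 1 0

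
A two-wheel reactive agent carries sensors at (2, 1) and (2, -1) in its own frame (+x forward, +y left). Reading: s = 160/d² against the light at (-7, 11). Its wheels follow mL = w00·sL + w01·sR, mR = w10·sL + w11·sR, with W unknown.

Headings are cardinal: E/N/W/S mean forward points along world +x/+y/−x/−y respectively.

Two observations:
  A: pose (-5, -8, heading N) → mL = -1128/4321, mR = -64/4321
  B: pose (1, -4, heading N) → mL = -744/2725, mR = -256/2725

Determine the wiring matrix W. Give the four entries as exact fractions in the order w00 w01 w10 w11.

1/2 -1 -1 1

obs A: pose=(-5,-8,N) → sL=16/29, sR=80/149, mL=-1128/4321, mR=-64/4321
obs B: pose=(1,-4,N) → sL=80/109, sR=16/25, mL=-744/2725, mR=-256/2725
sensor matrix S = [[16/29, 80/149], [80/109, 16/25]]; det S = -482304/11774725
solve [mL_A; mL_B] = S·[w00; w01] and [mR_A; mR_B] = S·[w10; w11]:
  w00 = 1/2, w01 = -1, w10 = -1, w11 = 1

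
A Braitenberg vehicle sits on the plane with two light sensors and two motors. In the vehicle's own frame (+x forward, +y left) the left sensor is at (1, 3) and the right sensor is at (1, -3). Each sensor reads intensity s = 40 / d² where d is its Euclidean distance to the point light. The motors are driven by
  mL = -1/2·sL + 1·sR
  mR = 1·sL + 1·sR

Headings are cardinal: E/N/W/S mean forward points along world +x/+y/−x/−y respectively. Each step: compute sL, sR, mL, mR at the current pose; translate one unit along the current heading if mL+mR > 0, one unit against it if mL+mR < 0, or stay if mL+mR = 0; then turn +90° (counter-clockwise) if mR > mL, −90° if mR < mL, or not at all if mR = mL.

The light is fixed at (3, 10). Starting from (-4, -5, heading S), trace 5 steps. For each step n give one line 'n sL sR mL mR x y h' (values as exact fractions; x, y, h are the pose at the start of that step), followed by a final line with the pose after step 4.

n=0: pose=(-4,-5,S); sL=5/34, sR=10/89; mL=235/6052, mR=785/3026; mL+mR=1805/6052 → advance +1; mR−mL=15/68 → turn +1·90°
n=1: pose=(-4,-6,E); sL=8/41, sR=40/397; mL=52/16277, mR=4816/16277; mL+mR=4868/16277 → advance +1; mR−mL=12/41 → turn +1·90°
n=2: pose=(-3,-6,N); sL=20/153, sR=20/117; mL=70/663, mR=200/663; mL+mR=90/221 → advance +1; mR−mL=10/51 → turn +1·90°
n=3: pose=(-3,-5,W); sL=40/373, sR=40/193; mL=11060/71989, mR=22640/71989; mL+mR=33700/71989 → advance +1; mR−mL=60/373 → turn +1·90°
n=4: pose=(-4,-5,S); sL=5/34, sR=10/89; mL=235/6052, mR=785/3026; mL+mR=1805/6052 → advance +1; mR−mL=15/68 → turn +1·90°

0 5/34 10/89 235/6052 785/3026 -4 -5 S
1 8/41 40/397 52/16277 4816/16277 -4 -6 E
2 20/153 20/117 70/663 200/663 -3 -6 N
3 40/373 40/193 11060/71989 22640/71989 -3 -5 W
4 5/34 10/89 235/6052 785/3026 -4 -5 S
final -4 -6 E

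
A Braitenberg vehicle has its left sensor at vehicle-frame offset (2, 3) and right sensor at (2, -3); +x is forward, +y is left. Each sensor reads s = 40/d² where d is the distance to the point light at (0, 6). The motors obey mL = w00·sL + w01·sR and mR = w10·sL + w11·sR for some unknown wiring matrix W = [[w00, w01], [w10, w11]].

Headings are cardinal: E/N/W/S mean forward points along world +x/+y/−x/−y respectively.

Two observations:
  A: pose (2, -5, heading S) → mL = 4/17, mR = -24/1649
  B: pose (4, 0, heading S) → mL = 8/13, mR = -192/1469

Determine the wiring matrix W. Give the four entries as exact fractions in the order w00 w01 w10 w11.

0 1 1/2 -1/2

obs A: pose=(2,-5,S) → sL=20/97, sR=4/17, mL=4/17, mR=-24/1649
obs B: pose=(4,0,S) → sL=40/113, sR=8/13, mL=8/13, mR=-192/1469
sensor matrix S = [[20/97, 4/17], [40/113, 8/13]]; det S = 105600/2422381
solve [mL_A; mL_B] = S·[w00; w01] and [mR_A; mR_B] = S·[w10; w11]:
  w00 = 0, w01 = 1, w10 = 1/2, w11 = -1/2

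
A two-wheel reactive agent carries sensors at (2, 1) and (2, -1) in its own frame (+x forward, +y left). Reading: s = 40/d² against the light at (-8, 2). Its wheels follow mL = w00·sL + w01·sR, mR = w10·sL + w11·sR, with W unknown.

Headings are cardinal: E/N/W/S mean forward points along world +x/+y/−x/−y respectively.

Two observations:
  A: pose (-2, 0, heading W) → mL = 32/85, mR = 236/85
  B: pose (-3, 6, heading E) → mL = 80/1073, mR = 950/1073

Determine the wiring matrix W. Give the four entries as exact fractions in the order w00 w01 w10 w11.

-1/2 1/2 1 1/2

obs A: pose=(-2,0,W) → sL=8/5, sR=40/17, mL=32/85, mR=236/85
obs B: pose=(-3,6,E) → sL=20/37, sR=20/29, mL=80/1073, mR=950/1073
sensor matrix S = [[8/5, 40/17], [20/37, 20/29]]; det S = -3072/18241
solve [mL_A; mL_B] = S·[w00; w01] and [mR_A; mR_B] = S·[w10; w11]:
  w00 = -1/2, w01 = 1/2, w10 = 1, w11 = 1/2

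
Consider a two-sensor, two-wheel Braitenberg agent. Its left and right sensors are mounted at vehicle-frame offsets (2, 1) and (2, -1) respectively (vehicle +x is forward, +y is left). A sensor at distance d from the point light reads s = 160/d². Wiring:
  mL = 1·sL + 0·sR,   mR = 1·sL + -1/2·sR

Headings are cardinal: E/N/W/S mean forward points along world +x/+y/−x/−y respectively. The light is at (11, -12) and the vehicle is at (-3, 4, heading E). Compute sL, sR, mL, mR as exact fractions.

160/433 160/369 160/433 24400/159777

left sensor world pos  = (-1, 5); dL² = 433
right sensor world pos = (-1, 3); dR² = 369
sL = 160/433 = 160/433
sR = 160/369 = 160/369
mL = 1·sL + 0·sR = 160/433
mR = 1·sL + -1/2·sR = 24400/159777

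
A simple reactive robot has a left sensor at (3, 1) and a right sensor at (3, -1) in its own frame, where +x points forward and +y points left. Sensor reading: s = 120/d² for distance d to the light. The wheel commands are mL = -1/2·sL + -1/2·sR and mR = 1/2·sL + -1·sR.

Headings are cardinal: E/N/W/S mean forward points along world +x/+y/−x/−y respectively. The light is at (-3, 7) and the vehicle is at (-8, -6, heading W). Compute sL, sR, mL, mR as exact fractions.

left sensor world pos  = (-11, -7); dL² = 260
right sensor world pos = (-11, -5); dR² = 208
sL = 120/260 = 6/13
sR = 120/208 = 15/26
mL = -1/2·sL + -1/2·sR = -27/52
mR = 1/2·sL + -1·sR = -9/26

6/13 15/26 -27/52 -9/26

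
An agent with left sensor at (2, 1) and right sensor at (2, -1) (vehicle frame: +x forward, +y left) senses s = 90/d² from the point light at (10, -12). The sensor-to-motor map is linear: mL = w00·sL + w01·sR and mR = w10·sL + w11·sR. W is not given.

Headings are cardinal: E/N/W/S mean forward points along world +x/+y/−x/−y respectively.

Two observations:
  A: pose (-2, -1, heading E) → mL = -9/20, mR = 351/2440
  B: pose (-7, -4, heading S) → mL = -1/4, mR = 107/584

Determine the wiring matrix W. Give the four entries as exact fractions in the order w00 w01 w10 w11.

0 -1 1 -1/2

obs A: pose=(-2,-1,E) → sL=45/122, sR=9/20, mL=-9/20, mR=351/2440
obs B: pose=(-7,-4,S) → sL=45/146, sR=1/4, mL=-1/4, mR=107/584
sensor matrix S = [[45/122, 9/20], [45/146, 1/4]]; det S = -207/4453
solve [mL_A; mL_B] = S·[w00; w01] and [mR_A; mR_B] = S·[w10; w11]:
  w00 = 0, w01 = -1, w10 = 1, w11 = -1/2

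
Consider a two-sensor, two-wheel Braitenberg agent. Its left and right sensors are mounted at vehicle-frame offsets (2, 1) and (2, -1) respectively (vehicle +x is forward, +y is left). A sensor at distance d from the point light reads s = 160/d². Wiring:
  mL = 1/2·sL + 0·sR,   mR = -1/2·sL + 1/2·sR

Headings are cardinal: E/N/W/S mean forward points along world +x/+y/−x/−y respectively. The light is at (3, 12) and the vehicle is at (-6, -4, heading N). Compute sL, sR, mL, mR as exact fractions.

left sensor world pos  = (-7, -2); dL² = 296
right sensor world pos = (-5, -2); dR² = 260
sL = 160/296 = 20/37
sR = 160/260 = 8/13
mL = 1/2·sL + 0·sR = 10/37
mR = -1/2·sL + 1/2·sR = 18/481

20/37 8/13 10/37 18/481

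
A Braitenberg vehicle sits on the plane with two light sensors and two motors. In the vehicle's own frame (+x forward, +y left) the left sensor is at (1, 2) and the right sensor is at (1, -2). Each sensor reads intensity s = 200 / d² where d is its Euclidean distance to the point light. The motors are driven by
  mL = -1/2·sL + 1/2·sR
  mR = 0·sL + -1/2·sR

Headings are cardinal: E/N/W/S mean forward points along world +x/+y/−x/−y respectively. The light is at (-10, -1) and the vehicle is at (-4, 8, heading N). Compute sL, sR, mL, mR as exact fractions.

50/29 50/41 -300/1189 -25/41

left sensor world pos  = (-6, 9); dL² = 116
right sensor world pos = (-2, 9); dR² = 164
sL = 200/116 = 50/29
sR = 200/164 = 50/41
mL = -1/2·sL + 1/2·sR = -300/1189
mR = 0·sL + -1/2·sR = -25/41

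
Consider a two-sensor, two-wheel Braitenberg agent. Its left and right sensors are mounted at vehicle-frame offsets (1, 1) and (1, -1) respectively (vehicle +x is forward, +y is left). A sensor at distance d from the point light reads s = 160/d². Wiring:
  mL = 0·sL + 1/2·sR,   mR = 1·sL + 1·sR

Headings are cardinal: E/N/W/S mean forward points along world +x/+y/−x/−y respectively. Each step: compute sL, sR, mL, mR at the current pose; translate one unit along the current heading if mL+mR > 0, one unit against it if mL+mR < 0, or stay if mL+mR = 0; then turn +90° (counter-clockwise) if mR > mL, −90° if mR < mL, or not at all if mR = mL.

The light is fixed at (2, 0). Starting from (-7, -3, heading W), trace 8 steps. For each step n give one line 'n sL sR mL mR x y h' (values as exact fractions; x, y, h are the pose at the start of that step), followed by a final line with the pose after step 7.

0 40/29 20/13 10/13 1100/377 -7 -3 W
1 160/97 160/137 80/137 37440/13289 -8 -3 S
2 16/9 80/53 40/53 1568/477 -8 -4 E
3 160/109 160/73 80/73 29120/7957 -7 -4 N
4 40/29 20/13 10/13 1100/377 -7 -3 W
5 160/97 160/137 80/137 37440/13289 -8 -3 S
6 16/9 80/53 40/53 1568/477 -8 -4 E
7 160/109 160/73 80/73 29120/7957 -7 -4 N
final -7 -3 W

n=0: pose=(-7,-3,W); sL=40/29, sR=20/13; mL=10/13, mR=1100/377; mL+mR=1390/377 → advance +1; mR−mL=810/377 → turn +1·90°
n=1: pose=(-8,-3,S); sL=160/97, sR=160/137; mL=80/137, mR=37440/13289; mL+mR=45200/13289 → advance +1; mR−mL=29680/13289 → turn +1·90°
n=2: pose=(-8,-4,E); sL=16/9, sR=80/53; mL=40/53, mR=1568/477; mL+mR=1928/477 → advance +1; mR−mL=1208/477 → turn +1·90°
n=3: pose=(-7,-4,N); sL=160/109, sR=160/73; mL=80/73, mR=29120/7957; mL+mR=37840/7957 → advance +1; mR−mL=20400/7957 → turn +1·90°
n=4: pose=(-7,-3,W); sL=40/29, sR=20/13; mL=10/13, mR=1100/377; mL+mR=1390/377 → advance +1; mR−mL=810/377 → turn +1·90°
n=5: pose=(-8,-3,S); sL=160/97, sR=160/137; mL=80/137, mR=37440/13289; mL+mR=45200/13289 → advance +1; mR−mL=29680/13289 → turn +1·90°
n=6: pose=(-8,-4,E); sL=16/9, sR=80/53; mL=40/53, mR=1568/477; mL+mR=1928/477 → advance +1; mR−mL=1208/477 → turn +1·90°
n=7: pose=(-7,-4,N); sL=160/109, sR=160/73; mL=80/73, mR=29120/7957; mL+mR=37840/7957 → advance +1; mR−mL=20400/7957 → turn +1·90°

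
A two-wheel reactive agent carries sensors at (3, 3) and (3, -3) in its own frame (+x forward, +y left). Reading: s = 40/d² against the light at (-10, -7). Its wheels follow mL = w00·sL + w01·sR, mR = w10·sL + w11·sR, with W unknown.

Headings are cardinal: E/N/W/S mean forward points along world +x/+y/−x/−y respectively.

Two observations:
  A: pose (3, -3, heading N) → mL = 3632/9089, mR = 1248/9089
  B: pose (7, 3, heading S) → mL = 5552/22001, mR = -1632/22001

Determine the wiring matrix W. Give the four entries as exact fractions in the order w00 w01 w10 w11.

1 1 1 -1

obs A: pose=(3,-3,N) → sL=40/149, sR=8/61, mL=3632/9089, mR=1248/9089
obs B: pose=(7,3,S) → sL=40/449, sR=8/49, mL=5552/22001, mR=-1632/22001
sensor matrix S = [[40/149, 8/61], [40/449, 8/49]]; det S = 6428160/199967089
solve [mL_A; mL_B] = S·[w00; w01] and [mR_A; mR_B] = S·[w10; w11]:
  w00 = 1, w01 = 1, w10 = 1, w11 = -1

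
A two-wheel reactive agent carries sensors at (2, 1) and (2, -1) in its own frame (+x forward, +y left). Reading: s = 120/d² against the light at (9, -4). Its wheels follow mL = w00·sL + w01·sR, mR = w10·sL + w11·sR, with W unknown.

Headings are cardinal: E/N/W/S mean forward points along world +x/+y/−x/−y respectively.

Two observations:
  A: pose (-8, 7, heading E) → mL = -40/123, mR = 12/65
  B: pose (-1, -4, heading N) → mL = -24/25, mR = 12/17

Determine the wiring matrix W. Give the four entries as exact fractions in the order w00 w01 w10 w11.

-1 0 0 1/2

obs A: pose=(-8,7,E) → sL=40/123, sR=24/65, mL=-40/123, mR=12/65
obs B: pose=(-1,-4,N) → sL=24/25, sR=24/17, mL=-24/25, mR=12/17
sensor matrix S = [[40/123, 24/65], [24/25, 24/17]]; det S = 118528/1132625
solve [mL_A; mL_B] = S·[w00; w01] and [mR_A; mR_B] = S·[w10; w11]:
  w00 = -1, w01 = 0, w10 = 0, w11 = 1/2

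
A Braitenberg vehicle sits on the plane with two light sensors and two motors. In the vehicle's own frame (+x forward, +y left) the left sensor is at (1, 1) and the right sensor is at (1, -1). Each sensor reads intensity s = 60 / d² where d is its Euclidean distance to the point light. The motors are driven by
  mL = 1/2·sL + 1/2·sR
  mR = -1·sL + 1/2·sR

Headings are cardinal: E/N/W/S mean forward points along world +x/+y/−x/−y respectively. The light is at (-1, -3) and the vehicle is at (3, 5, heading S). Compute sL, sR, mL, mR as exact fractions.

30/37 30/29 990/1073 -315/1073

left sensor world pos  = (4, 4); dL² = 74
right sensor world pos = (2, 4); dR² = 58
sL = 60/74 = 30/37
sR = 60/58 = 30/29
mL = 1/2·sL + 1/2·sR = 990/1073
mR = -1·sL + 1/2·sR = -315/1073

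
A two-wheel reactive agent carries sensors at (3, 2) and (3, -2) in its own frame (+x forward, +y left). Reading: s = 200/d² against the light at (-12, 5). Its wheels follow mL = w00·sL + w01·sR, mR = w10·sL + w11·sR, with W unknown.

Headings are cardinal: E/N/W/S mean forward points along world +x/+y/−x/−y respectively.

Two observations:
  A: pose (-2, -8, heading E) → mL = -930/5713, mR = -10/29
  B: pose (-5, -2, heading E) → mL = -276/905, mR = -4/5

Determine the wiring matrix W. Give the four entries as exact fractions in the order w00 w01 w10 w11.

1/2 -1 -1/2 0

obs A: pose=(-2,-8,E) → sL=20/29, sR=100/197, mL=-930/5713, mR=-10/29
obs B: pose=(-5,-2,E) → sL=8/5, sR=200/181, mL=-276/905, mR=-4/5
sensor matrix S = [[20/29, 100/197], [8/5, 200/181]]; det S = -51840/1034053
solve [mL_A; mL_B] = S·[w00; w01] and [mR_A; mR_B] = S·[w10; w11]:
  w00 = 1/2, w01 = -1, w10 = -1/2, w11 = 0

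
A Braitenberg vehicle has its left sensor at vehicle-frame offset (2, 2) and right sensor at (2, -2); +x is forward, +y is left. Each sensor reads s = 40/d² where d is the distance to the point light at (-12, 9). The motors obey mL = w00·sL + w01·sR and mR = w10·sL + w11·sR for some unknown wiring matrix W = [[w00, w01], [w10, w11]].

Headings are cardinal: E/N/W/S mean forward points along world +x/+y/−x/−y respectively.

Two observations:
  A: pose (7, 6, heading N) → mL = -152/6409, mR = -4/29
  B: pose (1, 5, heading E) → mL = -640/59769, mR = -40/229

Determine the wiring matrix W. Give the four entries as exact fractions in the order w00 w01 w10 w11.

-1/2 1/2 -1 0

obs A: pose=(7,6,N) → sL=4/29, sR=20/221, mL=-152/6409, mR=-4/29
obs B: pose=(1,5,E) → sL=40/229, sR=40/261, mL=-640/59769, mR=-40/229
sensor matrix S = [[4/29, 20/221], [40/229, 40/261]]; det S = 2042240/383059521
solve [mL_A; mL_B] = S·[w00; w01] and [mR_A; mR_B] = S·[w10; w11]:
  w00 = -1/2, w01 = 1/2, w10 = -1, w11 = 0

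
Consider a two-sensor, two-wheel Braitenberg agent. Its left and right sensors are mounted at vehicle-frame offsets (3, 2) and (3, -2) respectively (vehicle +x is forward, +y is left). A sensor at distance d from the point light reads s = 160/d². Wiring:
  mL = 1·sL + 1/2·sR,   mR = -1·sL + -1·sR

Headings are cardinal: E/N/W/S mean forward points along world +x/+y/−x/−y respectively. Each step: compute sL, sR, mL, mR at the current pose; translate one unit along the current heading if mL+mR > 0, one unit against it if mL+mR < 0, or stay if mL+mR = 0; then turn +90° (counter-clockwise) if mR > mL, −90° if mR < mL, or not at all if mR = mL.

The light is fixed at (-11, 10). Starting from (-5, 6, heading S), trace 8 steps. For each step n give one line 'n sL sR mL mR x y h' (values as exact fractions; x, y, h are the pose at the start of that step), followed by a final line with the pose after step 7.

n=0: pose=(-5,6,S); sL=160/113, sR=32/13; mL=3888/1469, mR=-5696/1469; mL+mR=-16/13 → advance -1; mR−mL=-9584/1469 → turn -1·90°
n=1: pose=(-5,7,W); sL=80/17, sR=16; mL=216/17, mR=-352/17; mL+mR=-8 → advance -1; mR−mL=-568/17 → turn -1·90°
n=2: pose=(-4,7,N); sL=32/5, sR=160/81; mL=2992/405, mR=-3392/405; mL+mR=-80/81 → advance -1; mR−mL=-2128/135 → turn -1·90°
n=3: pose=(-4,6,E); sL=20/13, sR=20/17; mL=470/221, mR=-600/221; mL+mR=-10/17 → advance -1; mR−mL=-1070/221 → turn -1·90°
n=4: pose=(-5,6,S); sL=160/113, sR=32/13; mL=3888/1469, mR=-5696/1469; mL+mR=-16/13 → advance -1; mR−mL=-9584/1469 → turn -1·90°
n=5: pose=(-5,7,W); sL=80/17, sR=16; mL=216/17, mR=-352/17; mL+mR=-8 → advance -1; mR−mL=-568/17 → turn -1·90°
n=6: pose=(-4,7,N); sL=32/5, sR=160/81; mL=2992/405, mR=-3392/405; mL+mR=-80/81 → advance -1; mR−mL=-2128/135 → turn -1·90°
n=7: pose=(-4,6,E); sL=20/13, sR=20/17; mL=470/221, mR=-600/221; mL+mR=-10/17 → advance -1; mR−mL=-1070/221 → turn -1·90°

0 160/113 32/13 3888/1469 -5696/1469 -5 6 S
1 80/17 16 216/17 -352/17 -5 7 W
2 32/5 160/81 2992/405 -3392/405 -4 7 N
3 20/13 20/17 470/221 -600/221 -4 6 E
4 160/113 32/13 3888/1469 -5696/1469 -5 6 S
5 80/17 16 216/17 -352/17 -5 7 W
6 32/5 160/81 2992/405 -3392/405 -4 7 N
7 20/13 20/17 470/221 -600/221 -4 6 E
final -5 6 S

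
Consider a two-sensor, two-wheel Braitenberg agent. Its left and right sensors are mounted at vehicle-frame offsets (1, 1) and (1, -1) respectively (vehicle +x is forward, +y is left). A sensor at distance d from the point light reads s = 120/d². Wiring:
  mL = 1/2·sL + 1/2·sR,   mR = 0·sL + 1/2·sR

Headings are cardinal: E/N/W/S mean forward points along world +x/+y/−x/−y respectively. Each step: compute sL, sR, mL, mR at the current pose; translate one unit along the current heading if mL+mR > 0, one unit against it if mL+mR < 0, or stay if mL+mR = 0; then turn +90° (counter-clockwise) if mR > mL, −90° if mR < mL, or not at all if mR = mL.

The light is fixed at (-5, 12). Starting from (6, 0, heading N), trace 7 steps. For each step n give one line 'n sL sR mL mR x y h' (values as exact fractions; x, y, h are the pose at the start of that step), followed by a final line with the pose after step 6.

n=0: pose=(6,0,N); sL=120/221, sR=24/53; mL=5832/11713, mR=12/53; mL+mR=8484/11713 → advance +1; mR−mL=-60/221 → turn -1·90°
n=1: pose=(6,1,E); sL=30/61, sR=5/12; mL=665/1464, mR=5/24; mL+mR=485/732 → advance +1; mR−mL=-15/61 → turn -1·90°
n=2: pose=(7,1,S); sL=120/313, sR=24/53; mL=6936/16589, mR=12/53; mL+mR=10692/16589 → advance +1; mR−mL=-60/313 → turn -1·90°
n=3: pose=(7,0,W); sL=12/29, sR=60/121; mL=1596/3509, mR=30/121; mL+mR=2466/3509 → advance +1; mR−mL=-6/29 → turn -1·90°
n=4: pose=(6,0,N); sL=120/221, sR=24/53; mL=5832/11713, mR=12/53; mL+mR=8484/11713 → advance +1; mR−mL=-60/221 → turn -1·90°
n=5: pose=(6,1,E); sL=30/61, sR=5/12; mL=665/1464, mR=5/24; mL+mR=485/732 → advance +1; mR−mL=-15/61 → turn -1·90°
n=6: pose=(7,1,S); sL=120/313, sR=24/53; mL=6936/16589, mR=12/53; mL+mR=10692/16589 → advance +1; mR−mL=-60/313 → turn -1·90°

0 120/221 24/53 5832/11713 12/53 6 0 N
1 30/61 5/12 665/1464 5/24 6 1 E
2 120/313 24/53 6936/16589 12/53 7 1 S
3 12/29 60/121 1596/3509 30/121 7 0 W
4 120/221 24/53 5832/11713 12/53 6 0 N
5 30/61 5/12 665/1464 5/24 6 1 E
6 120/313 24/53 6936/16589 12/53 7 1 S
final 7 0 W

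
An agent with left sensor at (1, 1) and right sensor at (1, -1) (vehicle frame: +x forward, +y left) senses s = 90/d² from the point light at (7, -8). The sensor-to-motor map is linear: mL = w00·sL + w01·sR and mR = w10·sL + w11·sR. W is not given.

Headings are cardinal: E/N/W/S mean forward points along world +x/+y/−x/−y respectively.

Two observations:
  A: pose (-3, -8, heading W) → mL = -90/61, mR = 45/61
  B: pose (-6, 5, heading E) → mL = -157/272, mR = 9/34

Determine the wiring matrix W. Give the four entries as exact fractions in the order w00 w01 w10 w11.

obs A: pose=(-3,-8,W) → sL=45/61, sR=45/61, mL=-90/61, mR=45/61
obs B: pose=(-6,5,E) → sL=9/34, sR=5/16, mL=-157/272, mR=9/34
sensor matrix S = [[45/61, 45/61], [9/34, 5/16]]; det S = 585/16592
solve [mL_A; mL_B] = S·[w00; w01] and [mR_A; mR_B] = S·[w10; w11]:
  w00 = -1, w01 = -1, w10 = 1, w11 = 0

-1 -1 1 0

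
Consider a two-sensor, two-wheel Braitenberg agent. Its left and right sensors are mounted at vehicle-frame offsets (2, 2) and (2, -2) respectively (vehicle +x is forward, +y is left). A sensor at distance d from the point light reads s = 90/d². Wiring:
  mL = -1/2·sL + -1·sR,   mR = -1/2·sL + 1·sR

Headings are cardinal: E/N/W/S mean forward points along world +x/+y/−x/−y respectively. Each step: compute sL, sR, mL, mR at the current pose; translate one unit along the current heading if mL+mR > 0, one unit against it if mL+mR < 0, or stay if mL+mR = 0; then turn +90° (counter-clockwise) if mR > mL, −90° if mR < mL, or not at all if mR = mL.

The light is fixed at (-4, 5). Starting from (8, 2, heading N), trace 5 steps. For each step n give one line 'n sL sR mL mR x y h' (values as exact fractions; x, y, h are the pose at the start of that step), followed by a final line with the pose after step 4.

0 90/101 90/197 -17955/19897 225/19897 8 2 N
1 45/68 45/52 -2115/1768 945/1768 8 1 W
2 10/29 90/157 -3395/4553 1825/4553 9 1 S
3 45/113 9/25 -3159/5650 909/5650 9 2 E
4 90/101 90/197 -17955/19897 225/19897 8 2 N
final 8 1 W

n=0: pose=(8,2,N); sL=90/101, sR=90/197; mL=-17955/19897, mR=225/19897; mL+mR=-90/101 → advance -1; mR−mL=180/197 → turn +1·90°
n=1: pose=(8,1,W); sL=45/68, sR=45/52; mL=-2115/1768, mR=945/1768; mL+mR=-45/68 → advance -1; mR−mL=45/26 → turn +1·90°
n=2: pose=(9,1,S); sL=10/29, sR=90/157; mL=-3395/4553, mR=1825/4553; mL+mR=-10/29 → advance -1; mR−mL=180/157 → turn +1·90°
n=3: pose=(9,2,E); sL=45/113, sR=9/25; mL=-3159/5650, mR=909/5650; mL+mR=-45/113 → advance -1; mR−mL=18/25 → turn +1·90°
n=4: pose=(8,2,N); sL=90/101, sR=90/197; mL=-17955/19897, mR=225/19897; mL+mR=-90/101 → advance -1; mR−mL=180/197 → turn +1·90°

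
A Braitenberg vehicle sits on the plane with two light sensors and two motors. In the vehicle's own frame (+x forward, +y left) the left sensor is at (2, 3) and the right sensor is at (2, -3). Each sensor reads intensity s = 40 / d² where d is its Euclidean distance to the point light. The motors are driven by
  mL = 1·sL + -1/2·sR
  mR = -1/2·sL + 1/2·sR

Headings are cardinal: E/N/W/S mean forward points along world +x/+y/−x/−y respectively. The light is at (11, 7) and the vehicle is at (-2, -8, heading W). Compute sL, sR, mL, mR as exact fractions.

40/549 40/369 140/7503 400/22509

left sensor world pos  = (-4, -11); dL² = 549
right sensor world pos = (-4, -5); dR² = 369
sL = 40/549 = 40/549
sR = 40/369 = 40/369
mL = 1·sL + -1/2·sR = 140/7503
mR = -1/2·sL + 1/2·sR = 400/22509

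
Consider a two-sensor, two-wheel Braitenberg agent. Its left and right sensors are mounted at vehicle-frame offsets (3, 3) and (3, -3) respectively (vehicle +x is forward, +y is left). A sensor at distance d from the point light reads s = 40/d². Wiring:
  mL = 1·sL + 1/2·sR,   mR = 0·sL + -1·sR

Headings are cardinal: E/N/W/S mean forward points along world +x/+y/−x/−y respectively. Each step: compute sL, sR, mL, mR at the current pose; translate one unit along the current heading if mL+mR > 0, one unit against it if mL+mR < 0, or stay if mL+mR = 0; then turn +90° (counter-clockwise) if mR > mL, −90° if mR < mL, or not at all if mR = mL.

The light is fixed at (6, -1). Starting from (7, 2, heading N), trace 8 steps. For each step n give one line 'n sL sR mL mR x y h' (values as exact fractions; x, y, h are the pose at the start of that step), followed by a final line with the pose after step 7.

0 1 10/13 18/13 -10/13 7 2 N
1 8/13 40/17 396/221 -40/17 7 3 E
2 4 4 6 -4 6 3 S
3 40/9 8/9 44/9 -8/9 6 2 W
4 10/13 1 33/26 -1 5 2 N
5 40/53 8 252/53 -8 5 3 E
6 20 20/13 270/13 -20/13 4 3 S
7 8/5 40/61 588/305 -40/61 4 2 W
final 3 2 N

n=0: pose=(7,2,N); sL=1, sR=10/13; mL=18/13, mR=-10/13; mL+mR=8/13 → advance +1; mR−mL=-28/13 → turn -1·90°
n=1: pose=(7,3,E); sL=8/13, sR=40/17; mL=396/221, mR=-40/17; mL+mR=-124/221 → advance -1; mR−mL=-916/221 → turn -1·90°
n=2: pose=(6,3,S); sL=4, sR=4; mL=6, mR=-4; mL+mR=2 → advance +1; mR−mL=-10 → turn -1·90°
n=3: pose=(6,2,W); sL=40/9, sR=8/9; mL=44/9, mR=-8/9; mL+mR=4 → advance +1; mR−mL=-52/9 → turn -1·90°
n=4: pose=(5,2,N); sL=10/13, sR=1; mL=33/26, mR=-1; mL+mR=7/26 → advance +1; mR−mL=-59/26 → turn -1·90°
n=5: pose=(5,3,E); sL=40/53, sR=8; mL=252/53, mR=-8; mL+mR=-172/53 → advance -1; mR−mL=-676/53 → turn -1·90°
n=6: pose=(4,3,S); sL=20, sR=20/13; mL=270/13, mR=-20/13; mL+mR=250/13 → advance +1; mR−mL=-290/13 → turn -1·90°
n=7: pose=(4,2,W); sL=8/5, sR=40/61; mL=588/305, mR=-40/61; mL+mR=388/305 → advance +1; mR−mL=-788/305 → turn -1·90°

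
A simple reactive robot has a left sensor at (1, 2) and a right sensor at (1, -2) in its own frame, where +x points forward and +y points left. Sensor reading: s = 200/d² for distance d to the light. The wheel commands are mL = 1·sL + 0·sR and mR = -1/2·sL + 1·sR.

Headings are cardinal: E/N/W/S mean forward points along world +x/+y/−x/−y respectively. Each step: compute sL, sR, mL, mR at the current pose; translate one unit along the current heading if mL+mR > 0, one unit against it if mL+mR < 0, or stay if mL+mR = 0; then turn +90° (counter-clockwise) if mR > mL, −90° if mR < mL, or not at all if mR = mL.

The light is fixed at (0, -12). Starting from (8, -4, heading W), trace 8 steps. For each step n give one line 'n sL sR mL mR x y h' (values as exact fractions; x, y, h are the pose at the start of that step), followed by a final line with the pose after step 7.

n=0: pose=(8,-4,W); sL=40/17, sR=200/149; mL=40/17, mR=420/2533; mL+mR=6380/2533 → advance +1; mR−mL=-5540/2533 → turn -1·90°
n=1: pose=(7,-4,N); sL=100/53, sR=100/81; mL=100/53, mR=1250/4293; mL+mR=9350/4293 → advance +1; mR−mL=-6850/4293 → turn -1·90°
n=2: pose=(7,-3,E); sL=40/37, sR=200/113; mL=40/37, mR=5140/4181; mL+mR=9660/4181 → advance +1; mR−mL=620/4181 → turn +1·90°
n=3: pose=(8,-3,N); sL=25/17, sR=1; mL=25/17, mR=9/34; mL+mR=59/34 → advance +1; mR−mL=-41/34 → turn -1·90°
n=4: pose=(8,-2,E); sL=8/9, sR=40/29; mL=8/9, mR=244/261; mL+mR=476/261 → advance +1; mR−mL=4/87 → turn +1·90°
n=5: pose=(9,-2,N); sL=20/17, sR=100/121; mL=20/17, mR=490/2057; mL+mR=2910/2057 → advance +1; mR−mL=-1930/2057 → turn -1·90°
n=6: pose=(9,-1,E); sL=200/269, sR=200/181; mL=200/269, mR=35700/48689; mL+mR=71900/48689 → advance +1; mR−mL=-500/48689 → turn -1·90°
n=7: pose=(10,-1,S); sL=50/61, sR=50/41; mL=50/61, mR=2025/2501; mL+mR=4075/2501 → advance +1; mR−mL=-25/2501 → turn -1·90°

0 40/17 200/149 40/17 420/2533 8 -4 W
1 100/53 100/81 100/53 1250/4293 7 -4 N
2 40/37 200/113 40/37 5140/4181 7 -3 E
3 25/17 1 25/17 9/34 8 -3 N
4 8/9 40/29 8/9 244/261 8 -2 E
5 20/17 100/121 20/17 490/2057 9 -2 N
6 200/269 200/181 200/269 35700/48689 9 -1 E
7 50/61 50/41 50/61 2025/2501 10 -1 S
final 10 -2 W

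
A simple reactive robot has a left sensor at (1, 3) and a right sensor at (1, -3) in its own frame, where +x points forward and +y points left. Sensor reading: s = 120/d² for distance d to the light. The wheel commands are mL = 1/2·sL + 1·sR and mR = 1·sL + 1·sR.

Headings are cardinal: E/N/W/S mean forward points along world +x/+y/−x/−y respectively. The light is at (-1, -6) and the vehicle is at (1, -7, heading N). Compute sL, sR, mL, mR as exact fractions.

left sensor world pos  = (-2, -6); dL² = 1
right sensor world pos = (4, -6); dR² = 25
sL = 120/1 = 120
sR = 120/25 = 24/5
mL = 1/2·sL + 1·sR = 324/5
mR = 1·sL + 1·sR = 624/5

120 24/5 324/5 624/5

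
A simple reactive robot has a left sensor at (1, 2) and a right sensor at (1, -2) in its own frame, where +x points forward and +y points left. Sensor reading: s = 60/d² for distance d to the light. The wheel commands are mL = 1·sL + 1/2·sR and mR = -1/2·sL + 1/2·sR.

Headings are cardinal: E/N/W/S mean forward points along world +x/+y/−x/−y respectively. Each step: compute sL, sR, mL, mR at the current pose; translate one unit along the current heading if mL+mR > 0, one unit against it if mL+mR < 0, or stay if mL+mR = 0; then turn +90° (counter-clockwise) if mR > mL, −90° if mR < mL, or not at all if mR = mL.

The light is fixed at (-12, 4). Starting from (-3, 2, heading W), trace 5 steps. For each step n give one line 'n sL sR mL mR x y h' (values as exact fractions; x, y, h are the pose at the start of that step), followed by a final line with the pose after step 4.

n=0: pose=(-3,2,W); sL=3/4, sR=15/16; mL=39/32, mR=3/32; mL+mR=21/16 → advance +1; mR−mL=-9/8 → turn -1·90°
n=1: pose=(-4,2,N); sL=60/37, sR=60/101; mL=7170/3737, mR=-1920/3737; mL+mR=5250/3737 → advance +1; mR−mL=-90/37 → turn -1·90°
n=2: pose=(-4,3,E); sL=30/41, sR=2/3; mL=131/123, mR=-4/123; mL+mR=127/123 → advance +1; mR−mL=-45/41 → turn -1·90°
n=3: pose=(-3,3,S); sL=12/25, sR=60/53; mL=1386/1325, mR=432/1325; mL+mR=1818/1325 → advance +1; mR−mL=-18/25 → turn -1·90°
n=4: pose=(-3,2,W); sL=3/4, sR=15/16; mL=39/32, mR=3/32; mL+mR=21/16 → advance +1; mR−mL=-9/8 → turn -1·90°

0 3/4 15/16 39/32 3/32 -3 2 W
1 60/37 60/101 7170/3737 -1920/3737 -4 2 N
2 30/41 2/3 131/123 -4/123 -4 3 E
3 12/25 60/53 1386/1325 432/1325 -3 3 S
4 3/4 15/16 39/32 3/32 -3 2 W
final -4 2 N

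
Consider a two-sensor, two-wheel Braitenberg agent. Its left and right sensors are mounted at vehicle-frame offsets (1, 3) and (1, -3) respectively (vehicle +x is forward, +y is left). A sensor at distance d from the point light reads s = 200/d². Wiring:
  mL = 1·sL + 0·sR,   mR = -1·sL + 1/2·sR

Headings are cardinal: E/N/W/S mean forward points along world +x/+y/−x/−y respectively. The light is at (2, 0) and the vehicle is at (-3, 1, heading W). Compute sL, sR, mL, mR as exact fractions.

5 50/13 5 -40/13

left sensor world pos  = (-4, -2); dL² = 40
right sensor world pos = (-4, 4); dR² = 52
sL = 200/40 = 5
sR = 200/52 = 50/13
mL = 1·sL + 0·sR = 5
mR = -1·sL + 1/2·sR = -40/13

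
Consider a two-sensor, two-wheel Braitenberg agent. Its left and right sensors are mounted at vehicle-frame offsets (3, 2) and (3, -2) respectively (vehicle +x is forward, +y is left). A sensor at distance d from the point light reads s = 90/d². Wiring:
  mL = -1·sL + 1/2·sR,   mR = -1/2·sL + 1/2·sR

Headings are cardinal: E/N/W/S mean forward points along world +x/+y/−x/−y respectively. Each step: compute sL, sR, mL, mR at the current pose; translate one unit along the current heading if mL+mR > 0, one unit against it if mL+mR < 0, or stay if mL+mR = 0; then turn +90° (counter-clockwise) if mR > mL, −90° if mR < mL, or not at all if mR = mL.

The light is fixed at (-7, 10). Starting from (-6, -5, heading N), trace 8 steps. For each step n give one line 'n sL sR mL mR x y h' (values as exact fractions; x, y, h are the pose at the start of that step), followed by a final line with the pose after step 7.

n=0: pose=(-6,-5,N); sL=18/29, sR=10/17; mL=-161/493, mR=-8/493; mL+mR=-169/493 → advance -1; mR−mL=9/29 → turn +1·90°
n=1: pose=(-6,-6,W); sL=45/164, sR=9/20; mL=-81/1640, mR=18/205; mL+mR=63/1640 → advance +1; mR−mL=45/328 → turn +1·90°
n=2: pose=(-7,-6,S); sL=18/73, sR=18/73; mL=-9/73, mR=0; mL+mR=-9/73 → advance -1; mR−mL=9/73 → turn +1·90°
n=3: pose=(-7,-5,E); sL=45/89, sR=45/149; mL=-9405/26522, mR=-1350/13261; mL+mR=-12105/26522 → advance -1; mR−mL=45/178 → turn +1·90°
n=4: pose=(-8,-5,N); sL=10/17, sR=18/29; mL=-137/493, mR=8/493; mL+mR=-129/493 → advance -1; mR−mL=5/17 → turn +1·90°
n=5: pose=(-8,-6,W); sL=9/34, sR=45/106; mL=-189/3604, mR=72/901; mL+mR=99/3604 → advance +1; mR−mL=9/68 → turn +1·90°
n=6: pose=(-9,-6,S); sL=90/361, sR=90/377; mL=-17685/136097, mR=-720/136097; mL+mR=-18405/136097 → advance -1; mR−mL=45/361 → turn +1·90°
n=7: pose=(-9,-5,E); sL=9/17, sR=9/29; mL=-369/986, mR=-54/493; mL+mR=-477/986 → advance -1; mR−mL=9/34 → turn +1·90°

0 18/29 10/17 -161/493 -8/493 -6 -5 N
1 45/164 9/20 -81/1640 18/205 -6 -6 W
2 18/73 18/73 -9/73 0 -7 -6 S
3 45/89 45/149 -9405/26522 -1350/13261 -7 -5 E
4 10/17 18/29 -137/493 8/493 -8 -5 N
5 9/34 45/106 -189/3604 72/901 -8 -6 W
6 90/361 90/377 -17685/136097 -720/136097 -9 -6 S
7 9/17 9/29 -369/986 -54/493 -9 -5 E
final -10 -5 N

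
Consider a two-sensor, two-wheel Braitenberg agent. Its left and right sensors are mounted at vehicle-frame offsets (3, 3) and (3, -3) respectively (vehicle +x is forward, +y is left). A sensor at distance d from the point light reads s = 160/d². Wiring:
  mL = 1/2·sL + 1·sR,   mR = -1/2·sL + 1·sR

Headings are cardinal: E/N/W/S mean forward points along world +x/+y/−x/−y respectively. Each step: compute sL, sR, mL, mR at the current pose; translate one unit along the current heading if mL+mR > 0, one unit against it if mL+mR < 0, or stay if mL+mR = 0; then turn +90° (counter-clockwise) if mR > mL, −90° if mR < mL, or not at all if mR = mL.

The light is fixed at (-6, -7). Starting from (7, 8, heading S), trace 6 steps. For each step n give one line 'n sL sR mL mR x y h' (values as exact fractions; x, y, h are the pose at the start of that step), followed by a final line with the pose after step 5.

0 2/5 40/61 261/305 139/305 7 8 S
1 160/221 160/389 66480/85969 4240/85969 7 7 W
2 16/37 80/257 5016/9509 904/9509 6 7 N
3 160/549 160/369 13040/22509 720/2501 6 8 E
4 2/5 40/61 261/305 139/305 7 8 S
5 160/221 160/389 66480/85969 4240/85969 7 7 W
final 6 7 N

n=0: pose=(7,8,S); sL=2/5, sR=40/61; mL=261/305, mR=139/305; mL+mR=80/61 → advance +1; mR−mL=-2/5 → turn -1·90°
n=1: pose=(7,7,W); sL=160/221, sR=160/389; mL=66480/85969, mR=4240/85969; mL+mR=320/389 → advance +1; mR−mL=-160/221 → turn -1·90°
n=2: pose=(6,7,N); sL=16/37, sR=80/257; mL=5016/9509, mR=904/9509; mL+mR=160/257 → advance +1; mR−mL=-16/37 → turn -1·90°
n=3: pose=(6,8,E); sL=160/549, sR=160/369; mL=13040/22509, mR=720/2501; mL+mR=320/369 → advance +1; mR−mL=-160/549 → turn -1·90°
n=4: pose=(7,8,S); sL=2/5, sR=40/61; mL=261/305, mR=139/305; mL+mR=80/61 → advance +1; mR−mL=-2/5 → turn -1·90°
n=5: pose=(7,7,W); sL=160/221, sR=160/389; mL=66480/85969, mR=4240/85969; mL+mR=320/389 → advance +1; mR−mL=-160/221 → turn -1·90°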